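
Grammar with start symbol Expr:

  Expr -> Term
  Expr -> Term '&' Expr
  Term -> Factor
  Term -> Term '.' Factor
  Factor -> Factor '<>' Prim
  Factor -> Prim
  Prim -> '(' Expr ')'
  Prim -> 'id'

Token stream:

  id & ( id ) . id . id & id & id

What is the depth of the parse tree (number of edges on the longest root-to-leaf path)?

[Expr [Term [Factor [Prim id]]] & [Expr [Term [Term [Term [Factor [Prim ( [Expr [Term [Factor [Prim id]]]] )]]] . [Factor [Prim id]]] . [Factor [Prim id]]] & [Expr [Term [Factor [Prim id]]] & [Expr [Term [Factor [Prim id]]]]]]]

11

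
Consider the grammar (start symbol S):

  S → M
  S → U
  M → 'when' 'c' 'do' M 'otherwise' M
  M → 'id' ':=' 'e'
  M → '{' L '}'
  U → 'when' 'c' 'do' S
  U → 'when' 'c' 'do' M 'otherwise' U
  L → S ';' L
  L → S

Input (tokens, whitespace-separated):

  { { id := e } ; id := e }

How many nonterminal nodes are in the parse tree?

11

[S [M { [L [S [M { [L [S [M id := e]]] }]] ; [L [S [M id := e]]]] }]]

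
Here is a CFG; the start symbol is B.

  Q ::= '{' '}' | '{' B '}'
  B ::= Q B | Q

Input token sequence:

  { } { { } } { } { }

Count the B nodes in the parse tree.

5

[B [Q { }] [B [Q { [B [Q { }]] }] [B [Q { }] [B [Q { }]]]]]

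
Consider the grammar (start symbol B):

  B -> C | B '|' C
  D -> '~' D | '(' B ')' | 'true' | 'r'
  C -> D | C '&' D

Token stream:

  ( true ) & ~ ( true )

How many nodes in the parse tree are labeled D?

5

[B [C [C [D ( [B [C [D true]]] )]] & [D ~ [D ( [B [C [D true]]] )]]]]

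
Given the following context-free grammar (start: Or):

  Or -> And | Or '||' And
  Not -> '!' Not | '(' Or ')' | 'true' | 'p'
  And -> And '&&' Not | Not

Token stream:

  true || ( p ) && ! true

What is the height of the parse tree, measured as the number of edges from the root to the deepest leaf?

[Or [Or [And [Not true]]] || [And [And [Not ( [Or [And [Not p]]] )]] && [Not ! [Not true]]]]

7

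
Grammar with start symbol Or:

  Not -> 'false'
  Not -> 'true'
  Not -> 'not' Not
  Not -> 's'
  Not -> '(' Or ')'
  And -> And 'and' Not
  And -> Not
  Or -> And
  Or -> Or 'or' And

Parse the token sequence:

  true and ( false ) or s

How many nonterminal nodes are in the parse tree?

11

[Or [Or [And [And [Not true]] and [Not ( [Or [And [Not false]]] )]]] or [And [Not s]]]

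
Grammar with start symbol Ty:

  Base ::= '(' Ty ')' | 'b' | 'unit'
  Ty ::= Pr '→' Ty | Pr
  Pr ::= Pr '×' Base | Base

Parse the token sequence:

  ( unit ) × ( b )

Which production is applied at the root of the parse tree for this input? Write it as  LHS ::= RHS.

Ty ::= Pr

[Ty [Pr [Pr [Base ( [Ty [Pr [Base unit]]] )]] × [Base ( [Ty [Pr [Base b]]] )]]]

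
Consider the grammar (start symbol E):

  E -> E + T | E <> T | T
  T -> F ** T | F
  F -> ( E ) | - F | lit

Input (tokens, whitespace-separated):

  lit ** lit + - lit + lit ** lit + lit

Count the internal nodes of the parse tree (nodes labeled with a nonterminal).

17

[E [E [E [E [T [F lit] ** [T [F lit]]]] + [T [F - [F lit]]]] + [T [F lit] ** [T [F lit]]]] + [T [F lit]]]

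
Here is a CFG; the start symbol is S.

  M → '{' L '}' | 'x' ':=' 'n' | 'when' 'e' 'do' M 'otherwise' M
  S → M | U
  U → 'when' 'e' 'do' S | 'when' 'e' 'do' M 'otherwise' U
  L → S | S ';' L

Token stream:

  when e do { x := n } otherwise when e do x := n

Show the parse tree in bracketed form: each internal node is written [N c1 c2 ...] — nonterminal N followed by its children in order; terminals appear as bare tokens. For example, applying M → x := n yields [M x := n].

S
U
when e do M otherwise U
when e do { L } otherwise U
when e do { S } otherwise U
when e do { M } otherwise U
when e do { x := n } otherwise U
when e do { x := n } otherwise when e do S
when e do { x := n } otherwise when e do M
when e do { x := n } otherwise when e do x := n

[S [U when e do [M { [L [S [M x := n]]] }] otherwise [U when e do [S [M x := n]]]]]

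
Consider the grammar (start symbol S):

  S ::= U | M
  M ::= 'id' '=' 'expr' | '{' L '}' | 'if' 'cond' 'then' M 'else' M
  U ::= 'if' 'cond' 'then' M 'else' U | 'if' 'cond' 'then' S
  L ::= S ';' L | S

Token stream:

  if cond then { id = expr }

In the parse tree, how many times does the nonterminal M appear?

[S [U if cond then [S [M { [L [S [M id = expr]]] }]]]]

2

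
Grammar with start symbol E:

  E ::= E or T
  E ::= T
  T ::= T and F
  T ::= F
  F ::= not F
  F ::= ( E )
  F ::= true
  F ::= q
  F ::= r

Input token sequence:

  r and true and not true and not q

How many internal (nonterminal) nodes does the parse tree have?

11

[E [T [T [T [T [F r]] and [F true]] and [F not [F true]]] and [F not [F q]]]]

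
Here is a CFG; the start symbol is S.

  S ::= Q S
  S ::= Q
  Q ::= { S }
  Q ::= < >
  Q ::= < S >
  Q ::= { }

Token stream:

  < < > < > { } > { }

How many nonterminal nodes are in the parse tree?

10

[S [Q < [S [Q < >] [S [Q < >] [S [Q { }]]]] >] [S [Q { }]]]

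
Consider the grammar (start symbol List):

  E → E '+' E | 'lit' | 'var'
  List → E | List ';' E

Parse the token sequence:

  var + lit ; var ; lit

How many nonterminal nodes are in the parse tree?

[List [List [List [E [E var] + [E lit]]] ; [E var]] ; [E lit]]

8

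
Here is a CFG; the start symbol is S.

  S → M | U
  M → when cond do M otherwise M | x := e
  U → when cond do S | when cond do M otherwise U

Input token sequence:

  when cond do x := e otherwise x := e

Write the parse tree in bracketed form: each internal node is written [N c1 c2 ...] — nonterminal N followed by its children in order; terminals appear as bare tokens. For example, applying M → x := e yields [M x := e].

[S [M when cond do [M x := e] otherwise [M x := e]]]

S
M
when cond do M otherwise M
when cond do x := e otherwise M
when cond do x := e otherwise x := e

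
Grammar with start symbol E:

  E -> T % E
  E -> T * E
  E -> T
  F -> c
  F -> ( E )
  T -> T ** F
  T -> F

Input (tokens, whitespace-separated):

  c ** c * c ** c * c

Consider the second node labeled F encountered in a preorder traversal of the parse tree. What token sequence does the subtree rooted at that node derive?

[E [T [T [F c]] ** [F c]] * [E [T [T [F c]] ** [F c]] * [E [T [F c]]]]]

c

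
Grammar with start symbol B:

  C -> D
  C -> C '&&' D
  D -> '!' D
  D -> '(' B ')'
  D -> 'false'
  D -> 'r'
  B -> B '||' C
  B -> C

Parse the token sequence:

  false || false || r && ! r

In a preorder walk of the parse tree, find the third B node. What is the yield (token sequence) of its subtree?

[B [B [B [C [D false]]] || [C [D false]]] || [C [C [D r]] && [D ! [D r]]]]

false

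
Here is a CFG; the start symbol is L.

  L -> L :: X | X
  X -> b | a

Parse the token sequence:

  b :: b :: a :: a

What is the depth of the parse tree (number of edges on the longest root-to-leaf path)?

5

[L [L [L [L [X b]] :: [X b]] :: [X a]] :: [X a]]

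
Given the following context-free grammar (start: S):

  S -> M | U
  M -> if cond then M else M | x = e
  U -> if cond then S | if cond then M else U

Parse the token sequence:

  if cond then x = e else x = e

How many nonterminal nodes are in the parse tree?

4

[S [M if cond then [M x = e] else [M x = e]]]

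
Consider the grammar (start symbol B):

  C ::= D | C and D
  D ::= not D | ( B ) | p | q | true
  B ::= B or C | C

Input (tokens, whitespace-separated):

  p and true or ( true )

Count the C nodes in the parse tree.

4

[B [B [C [C [D p]] and [D true]]] or [C [D ( [B [C [D true]]] )]]]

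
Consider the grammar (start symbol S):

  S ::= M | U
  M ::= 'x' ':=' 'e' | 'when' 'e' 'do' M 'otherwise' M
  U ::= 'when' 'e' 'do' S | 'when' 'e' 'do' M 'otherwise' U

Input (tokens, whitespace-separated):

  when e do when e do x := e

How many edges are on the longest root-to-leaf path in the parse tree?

6

[S [U when e do [S [U when e do [S [M x := e]]]]]]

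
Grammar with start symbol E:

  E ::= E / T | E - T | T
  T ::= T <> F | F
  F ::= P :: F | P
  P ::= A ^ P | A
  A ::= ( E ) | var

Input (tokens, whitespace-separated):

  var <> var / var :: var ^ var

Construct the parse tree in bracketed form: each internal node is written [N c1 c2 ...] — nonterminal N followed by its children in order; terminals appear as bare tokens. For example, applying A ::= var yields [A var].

[E [E [T [T [F [P [A var]]]] <> [F [P [A var]]]]] / [T [F [P [A var]] :: [F [P [A var] ^ [P [A var]]]]]]]

E
E / T
T / T
T <> F / T
F <> F / T
P <> F / T
A <> F / T
var <> F / T
var <> P / T
var <> A / T
var <> var / T
var <> var / F
var <> var / P :: F
var <> var / A :: F
var <> var / var :: F
var <> var / var :: P
var <> var / var :: A ^ P
var <> var / var :: var ^ P
var <> var / var :: var ^ A
var <> var / var :: var ^ var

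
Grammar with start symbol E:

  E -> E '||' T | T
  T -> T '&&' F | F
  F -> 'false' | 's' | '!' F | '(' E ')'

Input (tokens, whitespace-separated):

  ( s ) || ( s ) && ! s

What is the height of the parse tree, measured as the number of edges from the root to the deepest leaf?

7

[E [E [T [F ( [E [T [F s]]] )]]] || [T [T [F ( [E [T [F s]]] )]] && [F ! [F s]]]]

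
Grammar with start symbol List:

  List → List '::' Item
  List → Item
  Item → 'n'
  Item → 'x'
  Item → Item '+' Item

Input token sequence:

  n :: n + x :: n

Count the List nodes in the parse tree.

3

[List [List [List [Item n]] :: [Item [Item n] + [Item x]]] :: [Item n]]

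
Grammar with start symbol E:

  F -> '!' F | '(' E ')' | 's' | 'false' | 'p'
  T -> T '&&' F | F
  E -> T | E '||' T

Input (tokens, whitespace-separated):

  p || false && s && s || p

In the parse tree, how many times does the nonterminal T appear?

[E [E [E [T [F p]]] || [T [T [T [F false]] && [F s]] && [F s]]] || [T [F p]]]

5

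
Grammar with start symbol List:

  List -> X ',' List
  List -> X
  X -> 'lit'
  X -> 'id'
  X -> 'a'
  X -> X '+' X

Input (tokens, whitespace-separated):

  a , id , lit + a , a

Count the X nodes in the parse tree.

[List [X a] , [List [X id] , [List [X [X lit] + [X a]] , [List [X a]]]]]

6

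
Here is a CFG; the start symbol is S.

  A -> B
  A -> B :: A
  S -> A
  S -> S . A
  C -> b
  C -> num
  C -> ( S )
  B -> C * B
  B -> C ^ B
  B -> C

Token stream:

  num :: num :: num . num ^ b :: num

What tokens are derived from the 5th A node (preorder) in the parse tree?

[S [S [A [B [C num]] :: [A [B [C num]] :: [A [B [C num]]]]]] . [A [B [C num] ^ [B [C b]]] :: [A [B [C num]]]]]

num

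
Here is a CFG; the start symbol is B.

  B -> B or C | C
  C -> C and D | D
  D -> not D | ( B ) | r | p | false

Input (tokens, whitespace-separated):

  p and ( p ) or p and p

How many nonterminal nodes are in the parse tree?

13

[B [B [C [C [D p]] and [D ( [B [C [D p]]] )]]] or [C [C [D p]] and [D p]]]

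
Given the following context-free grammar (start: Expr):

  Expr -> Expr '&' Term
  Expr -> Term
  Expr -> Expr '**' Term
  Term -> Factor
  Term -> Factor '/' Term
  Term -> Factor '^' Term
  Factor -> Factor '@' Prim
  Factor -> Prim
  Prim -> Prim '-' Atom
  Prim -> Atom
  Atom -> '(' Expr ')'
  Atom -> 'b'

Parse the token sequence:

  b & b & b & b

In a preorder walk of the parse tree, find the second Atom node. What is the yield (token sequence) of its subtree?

b

[Expr [Expr [Expr [Expr [Term [Factor [Prim [Atom b]]]]] & [Term [Factor [Prim [Atom b]]]]] & [Term [Factor [Prim [Atom b]]]]] & [Term [Factor [Prim [Atom b]]]]]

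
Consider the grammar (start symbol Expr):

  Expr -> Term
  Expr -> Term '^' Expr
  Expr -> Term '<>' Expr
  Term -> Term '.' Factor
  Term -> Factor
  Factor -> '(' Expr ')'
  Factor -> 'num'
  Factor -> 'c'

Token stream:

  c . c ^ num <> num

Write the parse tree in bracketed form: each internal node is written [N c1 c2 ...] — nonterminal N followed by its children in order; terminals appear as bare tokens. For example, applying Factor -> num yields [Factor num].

[Expr [Term [Term [Factor c]] . [Factor c]] ^ [Expr [Term [Factor num]] <> [Expr [Term [Factor num]]]]]

Expr
Term ^ Expr
Term . Factor ^ Expr
Factor . Factor ^ Expr
c . Factor ^ Expr
c . c ^ Expr
c . c ^ Term <> Expr
c . c ^ Factor <> Expr
c . c ^ num <> Expr
c . c ^ num <> Term
c . c ^ num <> Factor
c . c ^ num <> num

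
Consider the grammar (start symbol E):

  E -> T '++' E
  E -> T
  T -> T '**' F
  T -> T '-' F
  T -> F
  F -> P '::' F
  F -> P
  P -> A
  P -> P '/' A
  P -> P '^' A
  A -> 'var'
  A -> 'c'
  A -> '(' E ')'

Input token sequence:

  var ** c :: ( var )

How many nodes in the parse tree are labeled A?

[E [T [T [F [P [A var]]]] ** [F [P [A c]] :: [F [P [A ( [E [T [F [P [A var]]]]] )]]]]]]

4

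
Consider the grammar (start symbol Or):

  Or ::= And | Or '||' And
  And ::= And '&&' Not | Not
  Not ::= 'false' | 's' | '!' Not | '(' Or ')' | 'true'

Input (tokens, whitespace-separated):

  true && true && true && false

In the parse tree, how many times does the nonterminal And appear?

4

[Or [And [And [And [And [Not true]] && [Not true]] && [Not true]] && [Not false]]]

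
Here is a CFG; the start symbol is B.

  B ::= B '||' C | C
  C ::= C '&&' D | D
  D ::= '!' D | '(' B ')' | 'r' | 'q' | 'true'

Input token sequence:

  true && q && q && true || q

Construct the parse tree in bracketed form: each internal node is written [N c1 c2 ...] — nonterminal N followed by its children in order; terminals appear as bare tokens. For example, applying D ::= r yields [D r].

[B [B [C [C [C [C [D true]] && [D q]] && [D q]] && [D true]]] || [C [D q]]]

B
B || C
C || C
C && D || C
C && D && D || C
C && D && D && D || C
D && D && D && D || C
true && D && D && D || C
true && q && D && D || C
true && q && q && D || C
true && q && q && true || C
true && q && q && true || D
true && q && q && true || q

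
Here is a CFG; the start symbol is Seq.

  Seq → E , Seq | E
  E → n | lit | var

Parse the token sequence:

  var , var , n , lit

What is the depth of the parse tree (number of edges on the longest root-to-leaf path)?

5

[Seq [E var] , [Seq [E var] , [Seq [E n] , [Seq [E lit]]]]]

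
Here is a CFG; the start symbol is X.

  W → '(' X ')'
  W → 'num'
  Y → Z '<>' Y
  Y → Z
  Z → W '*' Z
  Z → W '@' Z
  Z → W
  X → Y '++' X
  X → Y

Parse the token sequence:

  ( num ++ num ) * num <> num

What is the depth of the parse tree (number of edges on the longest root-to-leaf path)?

[X [Y [Z [W ( [X [Y [Z [W num]]] ++ [X [Y [Z [W num]]]]] )] * [Z [W num]]] <> [Y [Z [W num]]]]]

9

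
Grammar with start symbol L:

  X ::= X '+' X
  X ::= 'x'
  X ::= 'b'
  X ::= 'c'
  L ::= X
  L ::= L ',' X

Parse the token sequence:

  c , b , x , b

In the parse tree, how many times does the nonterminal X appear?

4

[L [L [L [L [X c]] , [X b]] , [X x]] , [X b]]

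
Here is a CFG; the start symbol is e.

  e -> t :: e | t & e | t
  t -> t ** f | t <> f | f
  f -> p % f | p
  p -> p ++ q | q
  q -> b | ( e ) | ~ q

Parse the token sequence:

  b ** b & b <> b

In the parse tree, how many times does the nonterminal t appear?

4

[e [t [t [f [p [q b]]]] ** [f [p [q b]]]] & [e [t [t [f [p [q b]]]] <> [f [p [q b]]]]]]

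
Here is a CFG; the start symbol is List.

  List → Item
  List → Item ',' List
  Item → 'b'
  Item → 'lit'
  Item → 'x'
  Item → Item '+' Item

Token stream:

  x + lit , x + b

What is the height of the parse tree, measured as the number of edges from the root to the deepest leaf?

[List [Item [Item x] + [Item lit]] , [List [Item [Item x] + [Item b]]]]

4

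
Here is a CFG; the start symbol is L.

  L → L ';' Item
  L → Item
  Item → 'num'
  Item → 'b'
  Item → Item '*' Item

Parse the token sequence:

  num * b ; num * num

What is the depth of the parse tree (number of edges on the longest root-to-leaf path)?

4

[L [L [Item [Item num] * [Item b]]] ; [Item [Item num] * [Item num]]]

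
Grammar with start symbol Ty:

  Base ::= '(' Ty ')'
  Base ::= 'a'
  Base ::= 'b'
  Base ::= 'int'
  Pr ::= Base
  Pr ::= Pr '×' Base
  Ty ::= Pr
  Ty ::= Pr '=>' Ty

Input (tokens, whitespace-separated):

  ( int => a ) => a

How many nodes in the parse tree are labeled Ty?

[Ty [Pr [Base ( [Ty [Pr [Base int]] => [Ty [Pr [Base a]]]] )]] => [Ty [Pr [Base a]]]]

4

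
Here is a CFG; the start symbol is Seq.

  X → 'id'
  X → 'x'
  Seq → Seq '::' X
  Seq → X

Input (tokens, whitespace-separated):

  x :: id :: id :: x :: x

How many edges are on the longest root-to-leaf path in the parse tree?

[Seq [Seq [Seq [Seq [Seq [X x]] :: [X id]] :: [X id]] :: [X x]] :: [X x]]

6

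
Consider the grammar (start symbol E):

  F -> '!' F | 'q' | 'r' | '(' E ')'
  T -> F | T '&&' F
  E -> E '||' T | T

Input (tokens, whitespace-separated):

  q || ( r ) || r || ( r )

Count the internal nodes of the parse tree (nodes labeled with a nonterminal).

[E [E [E [E [T [F q]]] || [T [F ( [E [T [F r]]] )]]] || [T [F r]]] || [T [F ( [E [T [F r]]] )]]]

18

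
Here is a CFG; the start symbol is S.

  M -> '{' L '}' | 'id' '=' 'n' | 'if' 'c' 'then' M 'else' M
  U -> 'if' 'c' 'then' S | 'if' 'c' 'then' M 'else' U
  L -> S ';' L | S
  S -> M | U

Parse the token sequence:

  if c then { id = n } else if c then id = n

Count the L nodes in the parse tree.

1

[S [U if c then [M { [L [S [M id = n]]] }] else [U if c then [S [M id = n]]]]]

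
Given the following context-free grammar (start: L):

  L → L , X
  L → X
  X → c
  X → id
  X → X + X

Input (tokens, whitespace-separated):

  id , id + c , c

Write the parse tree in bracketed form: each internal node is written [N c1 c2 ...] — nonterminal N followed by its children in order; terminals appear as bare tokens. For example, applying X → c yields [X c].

L
L , X
L , X , X
X , X , X
id , X , X
id , X + X , X
id , id + X , X
id , id + c , X
id , id + c , c

[L [L [L [X id]] , [X [X id] + [X c]]] , [X c]]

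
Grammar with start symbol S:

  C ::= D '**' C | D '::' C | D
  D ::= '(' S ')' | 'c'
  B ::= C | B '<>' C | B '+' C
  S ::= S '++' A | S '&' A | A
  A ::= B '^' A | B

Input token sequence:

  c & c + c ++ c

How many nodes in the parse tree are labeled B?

4

[S [S [S [A [B [C [D c]]]]] & [A [B [B [C [D c]]] + [C [D c]]]]] ++ [A [B [C [D c]]]]]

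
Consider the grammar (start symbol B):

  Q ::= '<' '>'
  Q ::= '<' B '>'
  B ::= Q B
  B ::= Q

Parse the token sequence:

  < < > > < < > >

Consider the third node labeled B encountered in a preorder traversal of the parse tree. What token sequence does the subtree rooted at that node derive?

< < > >

[B [Q < [B [Q < >]] >] [B [Q < [B [Q < >]] >]]]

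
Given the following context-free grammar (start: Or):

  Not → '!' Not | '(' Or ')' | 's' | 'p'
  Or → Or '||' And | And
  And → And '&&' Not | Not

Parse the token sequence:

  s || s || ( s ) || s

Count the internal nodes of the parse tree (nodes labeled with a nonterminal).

15

[Or [Or [Or [Or [And [Not s]]] || [And [Not s]]] || [And [Not ( [Or [And [Not s]]] )]]] || [And [Not s]]]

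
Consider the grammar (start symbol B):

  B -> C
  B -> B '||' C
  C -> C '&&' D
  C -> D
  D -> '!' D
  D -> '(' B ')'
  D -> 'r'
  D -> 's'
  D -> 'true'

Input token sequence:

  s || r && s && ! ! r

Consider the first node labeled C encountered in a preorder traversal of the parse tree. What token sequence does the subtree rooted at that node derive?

s

[B [B [C [D s]]] || [C [C [C [D r]] && [D s]] && [D ! [D ! [D r]]]]]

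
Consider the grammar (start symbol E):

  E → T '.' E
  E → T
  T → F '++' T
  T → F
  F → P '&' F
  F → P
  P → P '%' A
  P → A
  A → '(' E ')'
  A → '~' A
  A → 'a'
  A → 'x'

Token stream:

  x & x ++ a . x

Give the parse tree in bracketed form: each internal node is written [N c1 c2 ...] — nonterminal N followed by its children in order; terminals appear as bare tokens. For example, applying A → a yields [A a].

[E [T [F [P [A x]] & [F [P [A x]]]] ++ [T [F [P [A a]]]]] . [E [T [F [P [A x]]]]]]

E
T . E
F ++ T . E
P & F ++ T . E
A & F ++ T . E
x & F ++ T . E
x & P ++ T . E
x & A ++ T . E
x & x ++ T . E
x & x ++ F . E
x & x ++ P . E
x & x ++ A . E
x & x ++ a . E
x & x ++ a . T
x & x ++ a . F
x & x ++ a . P
x & x ++ a . A
x & x ++ a . x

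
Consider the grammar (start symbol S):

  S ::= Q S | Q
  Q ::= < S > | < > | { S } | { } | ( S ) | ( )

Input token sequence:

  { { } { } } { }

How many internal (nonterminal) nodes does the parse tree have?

[S [Q { [S [Q { }] [S [Q { }]]] }] [S [Q { }]]]

8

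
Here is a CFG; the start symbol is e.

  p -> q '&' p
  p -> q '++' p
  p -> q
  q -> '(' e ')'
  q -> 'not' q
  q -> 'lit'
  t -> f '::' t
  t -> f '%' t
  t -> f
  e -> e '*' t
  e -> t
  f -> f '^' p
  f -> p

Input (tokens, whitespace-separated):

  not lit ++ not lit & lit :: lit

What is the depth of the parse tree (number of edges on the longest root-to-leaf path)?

[e [t [f [p [q not [q lit]] ++ [p [q not [q lit]] & [p [q lit]]]]] :: [t [f [p [q lit]]]]]]

7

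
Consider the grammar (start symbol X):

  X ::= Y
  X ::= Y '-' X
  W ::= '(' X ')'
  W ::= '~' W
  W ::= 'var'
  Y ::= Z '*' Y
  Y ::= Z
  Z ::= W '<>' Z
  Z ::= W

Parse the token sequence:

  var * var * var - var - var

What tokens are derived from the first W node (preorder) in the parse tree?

[X [Y [Z [W var]] * [Y [Z [W var]] * [Y [Z [W var]]]]] - [X [Y [Z [W var]]] - [X [Y [Z [W var]]]]]]

var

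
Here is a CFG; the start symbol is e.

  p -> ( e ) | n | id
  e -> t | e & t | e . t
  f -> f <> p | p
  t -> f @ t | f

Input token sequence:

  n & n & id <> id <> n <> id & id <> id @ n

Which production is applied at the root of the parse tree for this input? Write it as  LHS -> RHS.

e -> e & t

[e [e [e [e [t [f [p n]]]] & [t [f [p n]]]] & [t [f [f [f [f [p id]] <> [p id]] <> [p n]] <> [p id]]]] & [t [f [f [p id]] <> [p id]] @ [t [f [p n]]]]]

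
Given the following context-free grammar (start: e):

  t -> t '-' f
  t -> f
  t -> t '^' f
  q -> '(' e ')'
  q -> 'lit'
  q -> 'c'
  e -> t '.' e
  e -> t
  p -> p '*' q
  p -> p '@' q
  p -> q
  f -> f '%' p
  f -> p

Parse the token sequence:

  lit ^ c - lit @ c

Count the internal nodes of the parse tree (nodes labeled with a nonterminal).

15

[e [t [t [t [f [p [q lit]]]] ^ [f [p [q c]]]] - [f [p [p [q lit]] @ [q c]]]]]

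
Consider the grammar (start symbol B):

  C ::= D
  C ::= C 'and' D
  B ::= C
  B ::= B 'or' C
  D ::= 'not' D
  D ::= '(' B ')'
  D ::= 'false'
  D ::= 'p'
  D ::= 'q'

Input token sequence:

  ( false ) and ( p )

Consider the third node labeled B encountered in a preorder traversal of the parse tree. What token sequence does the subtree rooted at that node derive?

[B [C [C [D ( [B [C [D false]]] )]] and [D ( [B [C [D p]]] )]]]

p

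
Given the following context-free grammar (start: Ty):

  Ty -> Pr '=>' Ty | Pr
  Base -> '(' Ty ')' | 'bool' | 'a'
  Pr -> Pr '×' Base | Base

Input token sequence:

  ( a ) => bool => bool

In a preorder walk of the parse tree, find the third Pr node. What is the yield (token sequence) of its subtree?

[Ty [Pr [Base ( [Ty [Pr [Base a]]] )]] => [Ty [Pr [Base bool]] => [Ty [Pr [Base bool]]]]]

bool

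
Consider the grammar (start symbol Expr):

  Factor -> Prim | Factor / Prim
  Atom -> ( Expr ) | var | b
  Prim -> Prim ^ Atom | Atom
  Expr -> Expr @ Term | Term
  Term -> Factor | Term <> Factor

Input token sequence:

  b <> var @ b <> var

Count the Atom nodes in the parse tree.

4

[Expr [Expr [Term [Term [Factor [Prim [Atom b]]]] <> [Factor [Prim [Atom var]]]]] @ [Term [Term [Factor [Prim [Atom b]]]] <> [Factor [Prim [Atom var]]]]]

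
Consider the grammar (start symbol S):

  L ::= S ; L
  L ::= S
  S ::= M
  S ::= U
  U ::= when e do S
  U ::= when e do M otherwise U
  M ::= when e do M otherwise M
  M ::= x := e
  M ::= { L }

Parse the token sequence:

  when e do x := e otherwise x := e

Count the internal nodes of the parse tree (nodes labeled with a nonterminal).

4

[S [M when e do [M x := e] otherwise [M x := e]]]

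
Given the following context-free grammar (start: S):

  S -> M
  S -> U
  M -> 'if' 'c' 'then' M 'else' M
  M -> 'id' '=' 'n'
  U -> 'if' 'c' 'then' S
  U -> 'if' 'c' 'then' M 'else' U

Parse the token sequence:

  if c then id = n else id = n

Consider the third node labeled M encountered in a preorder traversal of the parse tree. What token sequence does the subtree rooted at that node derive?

[S [M if c then [M id = n] else [M id = n]]]

id = n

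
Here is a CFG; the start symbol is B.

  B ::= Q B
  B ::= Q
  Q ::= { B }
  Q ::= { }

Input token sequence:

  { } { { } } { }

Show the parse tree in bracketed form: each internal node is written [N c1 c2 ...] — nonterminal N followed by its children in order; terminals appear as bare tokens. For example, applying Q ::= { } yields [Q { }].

B
Q B
{ } B
{ } Q B
{ } { B } B
{ } { Q } B
{ } { { } } B
{ } { { } } Q
{ } { { } } { }

[B [Q { }] [B [Q { [B [Q { }]] }] [B [Q { }]]]]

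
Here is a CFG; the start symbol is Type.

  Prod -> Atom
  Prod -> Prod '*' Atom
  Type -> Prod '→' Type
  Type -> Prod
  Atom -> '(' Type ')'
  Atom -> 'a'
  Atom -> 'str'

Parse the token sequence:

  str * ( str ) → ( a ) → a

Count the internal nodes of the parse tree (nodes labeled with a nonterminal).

[Type [Prod [Prod [Atom str]] * [Atom ( [Type [Prod [Atom str]]] )]] → [Type [Prod [Atom ( [Type [Prod [Atom a]]] )]] → [Type [Prod [Atom a]]]]]

17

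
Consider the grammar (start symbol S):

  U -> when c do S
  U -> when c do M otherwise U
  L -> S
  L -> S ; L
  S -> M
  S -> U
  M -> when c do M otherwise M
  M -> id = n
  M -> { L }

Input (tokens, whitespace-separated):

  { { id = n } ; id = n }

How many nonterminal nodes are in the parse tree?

11

[S [M { [L [S [M { [L [S [M id = n]]] }]] ; [L [S [M id = n]]]] }]]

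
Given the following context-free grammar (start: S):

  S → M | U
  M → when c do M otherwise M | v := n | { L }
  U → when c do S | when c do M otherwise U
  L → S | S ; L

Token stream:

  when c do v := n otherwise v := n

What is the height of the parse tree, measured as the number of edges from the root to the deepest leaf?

[S [M when c do [M v := n] otherwise [M v := n]]]

3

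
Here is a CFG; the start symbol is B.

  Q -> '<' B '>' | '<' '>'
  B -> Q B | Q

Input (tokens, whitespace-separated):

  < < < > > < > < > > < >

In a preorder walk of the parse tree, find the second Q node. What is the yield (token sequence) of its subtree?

< < > >

[B [Q < [B [Q < [B [Q < >]] >] [B [Q < >] [B [Q < >]]]] >] [B [Q < >]]]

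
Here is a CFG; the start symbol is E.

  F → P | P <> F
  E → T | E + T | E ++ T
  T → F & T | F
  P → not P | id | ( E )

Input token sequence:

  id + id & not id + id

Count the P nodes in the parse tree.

5

[E [E [E [T [F [P id]]]] + [T [F [P id]] & [T [F [P not [P id]]]]]] + [T [F [P id]]]]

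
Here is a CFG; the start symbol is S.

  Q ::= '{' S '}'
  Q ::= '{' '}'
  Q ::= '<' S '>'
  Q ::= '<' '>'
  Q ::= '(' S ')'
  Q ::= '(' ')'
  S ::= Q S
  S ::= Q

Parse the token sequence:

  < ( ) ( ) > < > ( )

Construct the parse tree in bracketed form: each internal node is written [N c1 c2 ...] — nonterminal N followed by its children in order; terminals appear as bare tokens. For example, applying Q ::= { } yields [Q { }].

S
Q S
< S > S
< Q S > S
< ( ) S > S
< ( ) Q > S
< ( ) ( ) > S
< ( ) ( ) > Q S
< ( ) ( ) > < > S
< ( ) ( ) > < > Q
< ( ) ( ) > < > ( )

[S [Q < [S [Q ( )] [S [Q ( )]]] >] [S [Q < >] [S [Q ( )]]]]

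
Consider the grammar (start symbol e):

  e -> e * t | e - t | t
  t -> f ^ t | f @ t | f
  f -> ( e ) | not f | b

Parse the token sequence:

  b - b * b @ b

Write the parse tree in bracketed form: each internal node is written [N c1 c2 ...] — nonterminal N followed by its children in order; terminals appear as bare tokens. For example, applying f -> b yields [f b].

[e [e [e [t [f b]]] - [t [f b]]] * [t [f b] @ [t [f b]]]]

e
e * t
e - t * t
t - t * t
f - t * t
b - t * t
b - f * t
b - b * t
b - b * f @ t
b - b * b @ t
b - b * b @ f
b - b * b @ b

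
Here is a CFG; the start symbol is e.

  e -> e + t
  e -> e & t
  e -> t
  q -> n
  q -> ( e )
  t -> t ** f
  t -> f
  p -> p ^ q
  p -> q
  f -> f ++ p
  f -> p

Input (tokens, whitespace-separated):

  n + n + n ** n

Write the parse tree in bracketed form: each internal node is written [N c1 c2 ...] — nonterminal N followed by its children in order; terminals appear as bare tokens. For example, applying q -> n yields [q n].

e
e + t
e + t + t
t + t + t
f + t + t
p + t + t
q + t + t
n + t + t
n + f + t
n + p + t
n + q + t
n + n + t
n + n + t ** f
n + n + f ** f
n + n + p ** f
n + n + q ** f
n + n + n ** f
n + n + n ** p
n + n + n ** q
n + n + n ** n

[e [e [e [t [f [p [q n]]]]] + [t [f [p [q n]]]]] + [t [t [f [p [q n]]]] ** [f [p [q n]]]]]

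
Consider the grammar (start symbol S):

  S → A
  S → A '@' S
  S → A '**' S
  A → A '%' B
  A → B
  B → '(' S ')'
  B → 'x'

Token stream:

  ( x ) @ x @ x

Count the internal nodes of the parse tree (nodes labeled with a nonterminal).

[S [A [B ( [S [A [B x]]] )]] @ [S [A [B x]] @ [S [A [B x]]]]]

12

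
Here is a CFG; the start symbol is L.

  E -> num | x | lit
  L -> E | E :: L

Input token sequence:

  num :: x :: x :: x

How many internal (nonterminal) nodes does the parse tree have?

[L [E num] :: [L [E x] :: [L [E x] :: [L [E x]]]]]

8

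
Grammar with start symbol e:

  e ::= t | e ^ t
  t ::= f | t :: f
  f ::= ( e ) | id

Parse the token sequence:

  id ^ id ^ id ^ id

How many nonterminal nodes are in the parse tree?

12

[e [e [e [e [t [f id]]] ^ [t [f id]]] ^ [t [f id]]] ^ [t [f id]]]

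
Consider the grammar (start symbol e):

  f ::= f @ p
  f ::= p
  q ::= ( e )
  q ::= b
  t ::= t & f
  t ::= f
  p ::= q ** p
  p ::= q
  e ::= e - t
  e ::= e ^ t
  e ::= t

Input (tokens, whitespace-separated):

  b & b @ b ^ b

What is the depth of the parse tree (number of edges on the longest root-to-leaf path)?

7

[e [e [t [t [f [p [q b]]]] & [f [f [p [q b]]] @ [p [q b]]]]] ^ [t [f [p [q b]]]]]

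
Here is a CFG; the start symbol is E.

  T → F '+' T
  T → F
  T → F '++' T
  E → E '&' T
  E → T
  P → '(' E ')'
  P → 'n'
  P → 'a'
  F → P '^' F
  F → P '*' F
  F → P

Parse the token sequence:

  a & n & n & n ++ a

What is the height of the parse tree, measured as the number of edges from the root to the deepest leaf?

7

[E [E [E [E [T [F [P a]]]] & [T [F [P n]]]] & [T [F [P n]]]] & [T [F [P n]] ++ [T [F [P a]]]]]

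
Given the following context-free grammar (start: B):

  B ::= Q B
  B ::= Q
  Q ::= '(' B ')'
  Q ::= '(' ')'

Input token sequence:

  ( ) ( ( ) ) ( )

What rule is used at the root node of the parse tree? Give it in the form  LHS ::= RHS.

B ::= Q B

[B [Q ( )] [B [Q ( [B [Q ( )]] )] [B [Q ( )]]]]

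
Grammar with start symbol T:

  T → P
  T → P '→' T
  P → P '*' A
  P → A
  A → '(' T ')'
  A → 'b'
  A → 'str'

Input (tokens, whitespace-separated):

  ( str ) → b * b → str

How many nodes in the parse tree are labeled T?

[T [P [A ( [T [P [A str]]] )]] → [T [P [P [A b]] * [A b]] → [T [P [A str]]]]]

4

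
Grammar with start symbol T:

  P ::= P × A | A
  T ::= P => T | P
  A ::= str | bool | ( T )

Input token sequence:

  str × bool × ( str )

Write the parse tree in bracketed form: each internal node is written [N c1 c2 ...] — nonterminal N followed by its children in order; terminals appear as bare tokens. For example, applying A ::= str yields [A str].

[T [P [P [P [A str]] × [A bool]] × [A ( [T [P [A str]]] )]]]

T
P
P × A
P × A × A
A × A × A
str × A × A
str × bool × A
str × bool × ( T )
str × bool × ( P )
str × bool × ( A )
str × bool × ( str )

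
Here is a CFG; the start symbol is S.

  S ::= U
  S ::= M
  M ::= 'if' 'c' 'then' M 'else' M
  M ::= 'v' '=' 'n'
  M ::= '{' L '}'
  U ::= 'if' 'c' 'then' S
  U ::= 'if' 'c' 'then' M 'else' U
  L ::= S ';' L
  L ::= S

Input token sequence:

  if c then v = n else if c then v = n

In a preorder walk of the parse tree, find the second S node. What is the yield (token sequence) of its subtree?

v = n

[S [U if c then [M v = n] else [U if c then [S [M v = n]]]]]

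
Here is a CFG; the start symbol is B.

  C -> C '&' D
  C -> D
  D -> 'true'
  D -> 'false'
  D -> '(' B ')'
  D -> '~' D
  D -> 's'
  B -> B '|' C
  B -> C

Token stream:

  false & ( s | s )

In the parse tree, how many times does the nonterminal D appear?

[B [C [C [D false]] & [D ( [B [B [C [D s]]] | [C [D s]]] )]]]

4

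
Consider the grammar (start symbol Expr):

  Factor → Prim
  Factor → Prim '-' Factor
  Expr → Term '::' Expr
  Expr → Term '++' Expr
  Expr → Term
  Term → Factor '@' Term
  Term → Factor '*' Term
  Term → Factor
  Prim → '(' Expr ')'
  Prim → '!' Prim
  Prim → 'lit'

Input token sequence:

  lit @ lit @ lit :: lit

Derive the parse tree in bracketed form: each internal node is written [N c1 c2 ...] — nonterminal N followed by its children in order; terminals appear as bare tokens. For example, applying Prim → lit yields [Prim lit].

Expr
Term :: Expr
Factor @ Term :: Expr
Prim @ Term :: Expr
lit @ Term :: Expr
lit @ Factor @ Term :: Expr
lit @ Prim @ Term :: Expr
lit @ lit @ Term :: Expr
lit @ lit @ Factor :: Expr
lit @ lit @ Prim :: Expr
lit @ lit @ lit :: Expr
lit @ lit @ lit :: Term
lit @ lit @ lit :: Factor
lit @ lit @ lit :: Prim
lit @ lit @ lit :: lit

[Expr [Term [Factor [Prim lit]] @ [Term [Factor [Prim lit]] @ [Term [Factor [Prim lit]]]]] :: [Expr [Term [Factor [Prim lit]]]]]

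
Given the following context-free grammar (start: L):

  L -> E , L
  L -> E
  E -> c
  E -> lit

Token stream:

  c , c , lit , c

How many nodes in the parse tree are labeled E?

[L [E c] , [L [E c] , [L [E lit] , [L [E c]]]]]

4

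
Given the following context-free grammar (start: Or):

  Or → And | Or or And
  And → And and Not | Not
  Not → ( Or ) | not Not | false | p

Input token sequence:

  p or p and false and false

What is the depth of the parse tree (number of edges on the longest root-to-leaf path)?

5

[Or [Or [And [Not p]]] or [And [And [And [Not p]] and [Not false]] and [Not false]]]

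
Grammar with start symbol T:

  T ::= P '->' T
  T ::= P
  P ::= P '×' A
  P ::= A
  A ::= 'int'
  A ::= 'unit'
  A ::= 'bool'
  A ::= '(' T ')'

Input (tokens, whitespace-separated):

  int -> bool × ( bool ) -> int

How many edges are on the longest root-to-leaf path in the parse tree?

[T [P [A int]] -> [T [P [P [A bool]] × [A ( [T [P [A bool]]] )]] -> [T [P [A int]]]]]

7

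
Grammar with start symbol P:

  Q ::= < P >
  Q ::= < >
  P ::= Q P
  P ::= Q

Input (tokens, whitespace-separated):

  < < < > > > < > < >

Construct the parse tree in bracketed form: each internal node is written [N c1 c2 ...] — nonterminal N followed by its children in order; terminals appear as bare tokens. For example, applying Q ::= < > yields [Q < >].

[P [Q < [P [Q < [P [Q < >]] >]] >] [P [Q < >] [P [Q < >]]]]

P
Q P
< P > P
< Q > P
< < P > > P
< < Q > > P
< < < > > > P
< < < > > > Q P
< < < > > > < > P
< < < > > > < > Q
< < < > > > < > < >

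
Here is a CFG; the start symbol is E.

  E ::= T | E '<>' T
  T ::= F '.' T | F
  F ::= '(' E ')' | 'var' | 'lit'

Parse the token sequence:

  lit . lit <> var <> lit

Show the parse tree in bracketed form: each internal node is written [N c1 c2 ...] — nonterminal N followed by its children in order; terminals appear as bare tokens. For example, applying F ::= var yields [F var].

E
E <> T
E <> T <> T
T <> T <> T
F . T <> T <> T
lit . T <> T <> T
lit . F <> T <> T
lit . lit <> T <> T
lit . lit <> F <> T
lit . lit <> var <> T
lit . lit <> var <> F
lit . lit <> var <> lit

[E [E [E [T [F lit] . [T [F lit]]]] <> [T [F var]]] <> [T [F lit]]]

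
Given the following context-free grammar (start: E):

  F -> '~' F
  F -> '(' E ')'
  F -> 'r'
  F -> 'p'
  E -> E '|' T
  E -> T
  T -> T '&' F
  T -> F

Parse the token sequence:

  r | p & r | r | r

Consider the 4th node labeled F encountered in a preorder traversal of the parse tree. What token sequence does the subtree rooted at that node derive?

r

[E [E [E [E [T [F r]]] | [T [T [F p]] & [F r]]] | [T [F r]]] | [T [F r]]]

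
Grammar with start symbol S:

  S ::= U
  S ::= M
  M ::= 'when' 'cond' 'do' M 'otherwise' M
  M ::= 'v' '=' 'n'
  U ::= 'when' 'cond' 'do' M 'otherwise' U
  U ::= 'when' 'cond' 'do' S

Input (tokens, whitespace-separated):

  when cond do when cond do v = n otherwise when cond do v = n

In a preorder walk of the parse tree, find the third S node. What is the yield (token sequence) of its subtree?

[S [U when cond do [S [U when cond do [M v = n] otherwise [U when cond do [S [M v = n]]]]]]]

v = n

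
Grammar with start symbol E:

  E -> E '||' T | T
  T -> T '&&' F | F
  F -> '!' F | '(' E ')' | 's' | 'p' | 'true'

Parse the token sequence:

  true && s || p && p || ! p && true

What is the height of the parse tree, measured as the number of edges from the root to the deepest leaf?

6

[E [E [E [T [T [F true]] && [F s]]] || [T [T [F p]] && [F p]]] || [T [T [F ! [F p]]] && [F true]]]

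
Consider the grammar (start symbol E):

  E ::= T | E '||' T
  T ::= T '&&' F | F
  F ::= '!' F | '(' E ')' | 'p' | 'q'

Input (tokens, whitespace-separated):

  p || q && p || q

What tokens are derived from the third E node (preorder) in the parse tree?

p

[E [E [E [T [F p]]] || [T [T [F q]] && [F p]]] || [T [F q]]]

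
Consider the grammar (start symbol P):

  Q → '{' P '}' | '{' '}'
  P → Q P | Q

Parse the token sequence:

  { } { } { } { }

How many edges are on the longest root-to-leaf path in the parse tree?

5

[P [Q { }] [P [Q { }] [P [Q { }] [P [Q { }]]]]]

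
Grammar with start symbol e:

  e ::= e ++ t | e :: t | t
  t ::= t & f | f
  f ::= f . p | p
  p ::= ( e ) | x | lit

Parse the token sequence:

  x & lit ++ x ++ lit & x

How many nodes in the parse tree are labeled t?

[e [e [e [t [t [f [p x]]] & [f [p lit]]]] ++ [t [f [p x]]]] ++ [t [t [f [p lit]]] & [f [p x]]]]

5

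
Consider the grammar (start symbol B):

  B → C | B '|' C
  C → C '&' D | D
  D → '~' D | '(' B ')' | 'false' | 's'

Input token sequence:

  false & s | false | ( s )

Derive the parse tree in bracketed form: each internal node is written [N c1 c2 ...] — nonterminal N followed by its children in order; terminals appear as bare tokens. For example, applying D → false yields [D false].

[B [B [B [C [C [D false]] & [D s]]] | [C [D false]]] | [C [D ( [B [C [D s]]] )]]]

B
B | C
B | C | C
C | C | C
C & D | C | C
D & D | C | C
false & D | C | C
false & s | C | C
false & s | D | C
false & s | false | C
false & s | false | D
false & s | false | ( B )
false & s | false | ( C )
false & s | false | ( D )
false & s | false | ( s )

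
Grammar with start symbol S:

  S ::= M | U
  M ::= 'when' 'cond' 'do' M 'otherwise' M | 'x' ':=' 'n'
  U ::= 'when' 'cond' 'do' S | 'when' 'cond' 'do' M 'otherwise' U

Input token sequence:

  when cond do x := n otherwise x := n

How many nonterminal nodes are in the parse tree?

4

[S [M when cond do [M x := n] otherwise [M x := n]]]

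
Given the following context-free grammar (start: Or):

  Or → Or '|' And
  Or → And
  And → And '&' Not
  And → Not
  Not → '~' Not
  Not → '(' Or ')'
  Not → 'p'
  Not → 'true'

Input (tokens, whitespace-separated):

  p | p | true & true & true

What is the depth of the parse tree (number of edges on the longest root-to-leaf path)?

5

[Or [Or [Or [And [Not p]]] | [And [Not p]]] | [And [And [And [Not true]] & [Not true]] & [Not true]]]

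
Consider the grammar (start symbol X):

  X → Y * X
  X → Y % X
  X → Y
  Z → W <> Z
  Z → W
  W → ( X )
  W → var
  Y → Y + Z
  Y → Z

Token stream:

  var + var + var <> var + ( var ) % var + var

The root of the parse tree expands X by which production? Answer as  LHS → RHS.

X → Y % X

[X [Y [Y [Y [Y [Z [W var]]] + [Z [W var]]] + [Z [W var] <> [Z [W var]]]] + [Z [W ( [X [Y [Z [W var]]]] )]]] % [X [Y [Y [Z [W var]]] + [Z [W var]]]]]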